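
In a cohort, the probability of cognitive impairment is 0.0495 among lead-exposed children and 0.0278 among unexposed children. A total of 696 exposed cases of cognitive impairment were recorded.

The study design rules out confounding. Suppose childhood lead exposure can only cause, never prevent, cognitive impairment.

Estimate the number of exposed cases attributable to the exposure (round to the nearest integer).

about 305 cases

Let p₁ = 0.0495, p₀ = 0.0278.
PN = (p₁ − p₀)/p₁ = (0.0495 − 0.0278) / 0.0495 ≈ 0.43838.
Attributable cases ≈ PN × (exposed cases) = 0.43838 × 696 ≈ 305.12.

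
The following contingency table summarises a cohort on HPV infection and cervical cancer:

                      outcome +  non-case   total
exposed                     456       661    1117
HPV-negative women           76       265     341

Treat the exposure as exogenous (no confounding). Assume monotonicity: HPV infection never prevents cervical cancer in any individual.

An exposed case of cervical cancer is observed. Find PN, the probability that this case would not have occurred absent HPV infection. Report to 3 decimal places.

p₁ = P(outcome | exposed) = 456/1117 = 0.40824
p₀ = P(outcome | unexposed) = 76/341 = 0.22287
Under exogeneity and monotonicity, PN = (p₁ − p₀) / p₁.
PN = (0.40824 − 0.22287) / 0.40824 = 0.18536 / 0.40824 ≈ 0.4541

PN ≈ 0.454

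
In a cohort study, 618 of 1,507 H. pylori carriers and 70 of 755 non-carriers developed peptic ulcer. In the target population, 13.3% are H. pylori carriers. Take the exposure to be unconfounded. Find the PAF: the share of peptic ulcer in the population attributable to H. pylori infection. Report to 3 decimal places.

PAF ≈ 0.313

p₁ = P(outcome | exposed) = 618/1507 = 0.41009
p₀ = P(outcome | unexposed) = 70/755 = 0.092715
Overall risk P(Y=1) = π·p₁ + (1−π)·p₀ = 0.133×0.41009 + 0.867×0.092715 = 0.13493.
Under exogeneity, PAF = [P(Y=1) − p₀] / P(Y=1).
PAF = (0.13493 − 0.092715) / 0.13493 ≈ 0.3128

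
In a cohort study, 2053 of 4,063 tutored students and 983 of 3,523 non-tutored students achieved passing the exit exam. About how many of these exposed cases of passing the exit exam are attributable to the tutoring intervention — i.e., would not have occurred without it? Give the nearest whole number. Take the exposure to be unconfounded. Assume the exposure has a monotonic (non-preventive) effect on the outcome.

about 919 cases

p₁ = P(outcome | exposed) = 2053/4063 = 0.50529
p₀ = P(outcome | unexposed) = 983/3523 = 0.27902
PN = (p₁ − p₀)/p₁ = (0.50529 − 0.27902) / 0.50529 ≈ 0.44780.
Attributable cases ≈ PN × (exposed cases) = 0.44780 × 2053 ≈ 919.33.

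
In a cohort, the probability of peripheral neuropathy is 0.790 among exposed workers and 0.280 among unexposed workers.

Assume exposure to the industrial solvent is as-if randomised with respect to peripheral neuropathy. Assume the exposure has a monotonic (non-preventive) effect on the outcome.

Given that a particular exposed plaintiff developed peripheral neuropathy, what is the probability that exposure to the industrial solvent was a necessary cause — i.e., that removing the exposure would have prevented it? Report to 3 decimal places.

Let p₁ = 0.79, p₀ = 0.28.
Under exogeneity and monotonicity, PN = (p₁ − p₀) / p₁.
PN = (0.79 − 0.28) / 0.79 = 0.51 / 0.79 ≈ 0.6456

PN ≈ 0.646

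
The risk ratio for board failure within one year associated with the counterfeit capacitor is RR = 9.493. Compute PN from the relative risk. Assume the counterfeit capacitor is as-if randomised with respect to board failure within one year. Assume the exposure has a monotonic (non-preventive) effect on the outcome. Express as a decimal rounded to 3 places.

Under exogeneity and monotonicity, PN = (RR − 1) / RR = 1 − 1/RR.
PN = (9.493 − 1) / 9.493 = 8.493 / 9.493 ≈ 0.8947

PN ≈ 0.895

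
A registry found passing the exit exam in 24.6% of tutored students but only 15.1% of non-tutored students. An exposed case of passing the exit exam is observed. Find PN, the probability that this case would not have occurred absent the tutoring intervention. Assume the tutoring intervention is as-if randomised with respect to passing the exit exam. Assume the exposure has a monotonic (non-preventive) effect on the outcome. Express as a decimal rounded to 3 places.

PN ≈ 0.386

p₁ = 0.246, p₀ = 0.151.
Under exogeneity and monotonicity, PN = (p₁ − p₀) / p₁.
PN = (0.246 − 0.151) / 0.246 = 0.095 / 0.246 ≈ 0.3862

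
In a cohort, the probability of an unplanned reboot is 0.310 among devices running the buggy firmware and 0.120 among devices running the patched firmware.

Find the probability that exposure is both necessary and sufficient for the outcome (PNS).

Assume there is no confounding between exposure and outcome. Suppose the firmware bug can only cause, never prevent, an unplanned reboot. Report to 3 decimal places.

Let p₁ = 0.31, p₀ = 0.12.
Under exogeneity and monotonicity, PNS = p₁ − p₀.
PNS = 0.31 − 0.12 = 0.19

PNS ≈ 0.190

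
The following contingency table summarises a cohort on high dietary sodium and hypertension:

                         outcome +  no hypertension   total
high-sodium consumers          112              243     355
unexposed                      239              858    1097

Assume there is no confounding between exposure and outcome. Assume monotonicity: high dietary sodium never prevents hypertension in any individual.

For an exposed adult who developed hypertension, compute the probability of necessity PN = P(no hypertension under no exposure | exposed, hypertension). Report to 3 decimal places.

p₁ = P(outcome | exposed) = 112/355 = 0.31549
p₀ = P(outcome | unexposed) = 239/1097 = 0.21787
Under exogeneity and monotonicity, PN = (p₁ − p₀)/p₁.
PN = (0.31549 − 0.21787) / 0.31549 ≈ 0.3094

PN ≈ 0.309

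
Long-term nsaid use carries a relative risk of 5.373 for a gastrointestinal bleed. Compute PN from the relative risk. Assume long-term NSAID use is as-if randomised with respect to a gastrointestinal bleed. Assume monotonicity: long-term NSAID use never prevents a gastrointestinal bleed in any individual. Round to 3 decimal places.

Under exogeneity and monotonicity, PN = (RR − 1) / RR = 1 − 1/RR.
PN = (5.373 − 1) / 5.373 = 4.373 / 5.373 ≈ 0.8139

PN ≈ 0.814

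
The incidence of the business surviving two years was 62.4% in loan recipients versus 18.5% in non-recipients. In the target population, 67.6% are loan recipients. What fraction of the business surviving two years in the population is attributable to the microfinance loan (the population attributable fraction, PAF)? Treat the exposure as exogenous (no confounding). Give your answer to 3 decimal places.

p₁ = 0.624, p₀ = 0.185.
Overall risk P(Y=1) = π·p₁ + (1−π)·p₀ = 0.676×0.624 + 0.324×0.185 = 0.48176.
Under exogeneity, PAF = [P(Y=1) − p₀] / P(Y=1).
PAF = (0.48176 − 0.185) / 0.48176 ≈ 0.6160

PAF ≈ 0.616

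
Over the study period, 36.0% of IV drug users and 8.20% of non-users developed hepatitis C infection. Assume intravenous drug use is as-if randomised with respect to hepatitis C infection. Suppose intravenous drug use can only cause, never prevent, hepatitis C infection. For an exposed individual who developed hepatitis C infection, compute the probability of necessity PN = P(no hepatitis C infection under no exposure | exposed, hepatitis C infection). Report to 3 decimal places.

p₁ = 0.36, p₀ = 0.082.
Under exogeneity and monotonicity, PN = (p₁ − p₀) / p₁.
PN = (0.36 − 0.082) / 0.36 = 0.278 / 0.36 ≈ 0.7722

PN ≈ 0.772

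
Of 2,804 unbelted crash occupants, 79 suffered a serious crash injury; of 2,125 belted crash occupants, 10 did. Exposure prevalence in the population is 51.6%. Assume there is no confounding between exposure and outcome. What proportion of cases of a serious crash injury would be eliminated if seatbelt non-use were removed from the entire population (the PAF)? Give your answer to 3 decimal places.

p₁ = P(outcome | exposed) = 79/2804 = 0.028174
p₀ = P(outcome | unexposed) = 10/2125 = 0.0047059
Overall risk P(Y=1) = π·p₁ + (1−π)·p₀ = 0.516×0.028174 + 0.484×0.0047059 = 0.016815.
Under exogeneity, PAF = [P(Y=1) − p₀] / P(Y=1).
PAF = (0.016815 − 0.0047059) / 0.016815 ≈ 0.7201

PAF ≈ 0.720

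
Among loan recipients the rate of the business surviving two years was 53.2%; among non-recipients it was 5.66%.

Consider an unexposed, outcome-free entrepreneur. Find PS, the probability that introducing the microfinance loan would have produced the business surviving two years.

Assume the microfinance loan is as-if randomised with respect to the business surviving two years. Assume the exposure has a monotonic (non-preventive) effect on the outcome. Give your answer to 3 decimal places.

PS ≈ 0.504

p₁ = 0.532, p₀ = 0.0566.
Under exogeneity and monotonicity, PS = (p₁ − p₀) / (1 − p₀).
PS = (0.532 − 0.0566) / (1 − 0.0566) = 0.4754 / 0.9434 ≈ 0.5039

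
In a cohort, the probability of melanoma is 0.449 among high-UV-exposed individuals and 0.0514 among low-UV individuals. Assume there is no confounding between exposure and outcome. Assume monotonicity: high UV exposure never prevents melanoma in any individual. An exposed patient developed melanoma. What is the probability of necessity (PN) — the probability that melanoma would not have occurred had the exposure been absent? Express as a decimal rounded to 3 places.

PN ≈ 0.886

Let p₁ = 0.449, p₀ = 0.0514.
Under exogeneity and monotonicity, PN = (p₁ − p₀) / p₁.
PN = (0.449 − 0.0514) / 0.449 = 0.3976 / 0.449 ≈ 0.8855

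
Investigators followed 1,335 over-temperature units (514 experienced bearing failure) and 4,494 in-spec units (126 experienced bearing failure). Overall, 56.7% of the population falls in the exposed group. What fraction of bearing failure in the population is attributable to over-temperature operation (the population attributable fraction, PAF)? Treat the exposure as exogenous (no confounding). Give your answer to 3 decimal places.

PAF ≈ 0.878

p₁ = P(outcome | exposed) = 514/1335 = 0.38502
p₀ = P(outcome | unexposed) = 126/4494 = 0.028037
Overall risk P(Y=1) = π·p₁ + (1−π)·p₀ = 0.567×0.38502 + 0.433×0.028037 = 0.23045.
Under exogeneity, PAF = [P(Y=1) − p₀] / P(Y=1).
PAF = (0.23045 − 0.028037) / 0.23045 ≈ 0.8783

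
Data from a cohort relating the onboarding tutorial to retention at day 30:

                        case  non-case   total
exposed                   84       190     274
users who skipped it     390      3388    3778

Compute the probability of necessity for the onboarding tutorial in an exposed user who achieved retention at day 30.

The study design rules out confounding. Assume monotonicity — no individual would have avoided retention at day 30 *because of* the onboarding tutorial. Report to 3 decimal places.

p₁ = P(outcome | exposed) = 84/274 = 0.30657
p₀ = P(outcome | unexposed) = 390/3778 = 0.10323
Under exogeneity and monotonicity, PN = (p₁ − p₀)/p₁.
PN = (0.30657 − 0.10323) / 0.30657 ≈ 0.6633

PN ≈ 0.663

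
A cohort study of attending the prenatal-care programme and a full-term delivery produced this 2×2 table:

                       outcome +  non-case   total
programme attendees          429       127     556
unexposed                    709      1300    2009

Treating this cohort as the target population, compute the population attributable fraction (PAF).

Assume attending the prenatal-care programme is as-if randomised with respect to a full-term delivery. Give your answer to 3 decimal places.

p₁ = P(outcome | exposed) = 429/556 = 0.77158
p₀ = P(outcome | unexposed) = 709/2009 = 0.35291
Exposure prevalence π = 556/2565 = 0.21676; overall risk P(Y=1) = 0.44366.
Under exogeneity, PAF = [P(Y=1) − p₀]/P(Y=1).
PAF = (0.44366 − 0.35291) / 0.44366 ≈ 0.2046

PAF ≈ 0.205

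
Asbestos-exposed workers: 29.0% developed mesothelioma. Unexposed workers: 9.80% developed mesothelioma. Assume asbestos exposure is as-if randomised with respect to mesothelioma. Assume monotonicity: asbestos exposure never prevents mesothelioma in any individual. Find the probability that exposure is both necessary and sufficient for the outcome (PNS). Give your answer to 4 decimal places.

PNS ≈ 0.1920

p₁ = 0.29, p₀ = 0.098.
Under exogeneity and monotonicity, PNS = p₁ − p₀.
PNS = 0.29 − 0.098 = 0.192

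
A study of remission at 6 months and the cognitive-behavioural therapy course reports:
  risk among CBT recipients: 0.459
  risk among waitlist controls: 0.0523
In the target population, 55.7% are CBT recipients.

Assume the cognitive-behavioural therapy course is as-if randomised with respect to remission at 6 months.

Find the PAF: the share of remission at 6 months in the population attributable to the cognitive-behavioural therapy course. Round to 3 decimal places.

Let p₁ = 0.459, p₀ = 0.0523.
Overall risk P(Y=1) = π·p₁ + (1−π)·p₀ = 0.557×0.459 + 0.443×0.0523 = 0.27883.
Under exogeneity, PAF = [P(Y=1) − p₀] / P(Y=1).
PAF = (0.27883 − 0.0523) / 0.27883 ≈ 0.8124

PAF ≈ 0.812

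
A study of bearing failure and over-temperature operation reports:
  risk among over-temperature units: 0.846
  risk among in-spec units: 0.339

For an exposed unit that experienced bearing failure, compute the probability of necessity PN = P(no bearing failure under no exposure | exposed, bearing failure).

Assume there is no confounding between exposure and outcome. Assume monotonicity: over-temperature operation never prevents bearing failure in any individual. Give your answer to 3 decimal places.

Let p₁ = 0.846, p₀ = 0.339.
Under exogeneity and monotonicity, PN = (p₁ − p₀) / p₁.
PN = (0.846 − 0.339) / 0.846 = 0.507 / 0.846 ≈ 0.5993

PN ≈ 0.599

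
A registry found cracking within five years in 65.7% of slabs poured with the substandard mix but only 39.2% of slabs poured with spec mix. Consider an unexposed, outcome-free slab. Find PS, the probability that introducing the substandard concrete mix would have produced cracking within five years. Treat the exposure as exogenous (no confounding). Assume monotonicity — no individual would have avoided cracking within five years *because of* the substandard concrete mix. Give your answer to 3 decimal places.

p₁ = 0.657, p₀ = 0.392.
Under exogeneity and monotonicity, PS = (p₁ − p₀) / (1 − p₀).
PS = (0.657 − 0.392) / (1 − 0.392) = 0.265 / 0.608 ≈ 0.4359

PS ≈ 0.436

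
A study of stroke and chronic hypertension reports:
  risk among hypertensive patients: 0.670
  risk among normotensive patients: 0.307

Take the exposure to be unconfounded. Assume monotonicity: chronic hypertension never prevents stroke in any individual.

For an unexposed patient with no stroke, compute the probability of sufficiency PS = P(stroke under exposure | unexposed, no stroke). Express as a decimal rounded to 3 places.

Let p₁ = 0.67, p₀ = 0.307.
Under exogeneity and monotonicity, PS = (p₁ − p₀) / (1 − p₀).
PS = (0.67 − 0.307) / (1 − 0.307) = 0.363 / 0.693 ≈ 0.5238

PS ≈ 0.524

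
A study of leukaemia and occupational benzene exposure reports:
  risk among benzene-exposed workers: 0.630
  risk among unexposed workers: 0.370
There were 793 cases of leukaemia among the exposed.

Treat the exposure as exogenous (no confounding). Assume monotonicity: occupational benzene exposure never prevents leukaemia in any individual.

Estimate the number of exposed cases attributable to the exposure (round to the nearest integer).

about 327 cases

Let p₁ = 0.63, p₀ = 0.37.
PN = (p₁ − p₀)/p₁ = (0.63 − 0.37) / 0.63 ≈ 0.41270.
Attributable cases ≈ PN × (exposed cases) = 0.41270 × 793 ≈ 327.27.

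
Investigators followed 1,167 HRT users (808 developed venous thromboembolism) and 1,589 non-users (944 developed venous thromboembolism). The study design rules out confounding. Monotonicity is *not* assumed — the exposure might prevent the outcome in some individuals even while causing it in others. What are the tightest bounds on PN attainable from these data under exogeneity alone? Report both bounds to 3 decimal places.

0.142 ≤ PN ≤ 0.586

p₁ = P(outcome | exposed) = 808/1167 = 0.69237
p₀ = P(outcome | unexposed) = 944/1589 = 0.59408
Under exogeneity alone the bounds on PN are max{0,(p₁−p₀)/p₁} ≤ PN ≤ min{1,(1−p₀)/p₁}.
  lower = (p₁ − p₀)/p₁ = 0.098289 / 0.69237 ≈ 0.1420
  upper = min{1, (1 − p₀)/p₁} = 0.40592 / 0.69237 ≈ 0.5863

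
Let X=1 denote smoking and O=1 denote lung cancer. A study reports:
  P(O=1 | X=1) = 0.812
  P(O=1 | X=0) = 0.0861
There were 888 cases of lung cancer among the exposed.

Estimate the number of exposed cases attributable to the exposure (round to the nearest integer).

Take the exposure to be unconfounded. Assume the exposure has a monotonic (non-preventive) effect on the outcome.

about 794 cases

Let p₁ = 0.812, p₀ = 0.0861.
PN = (p₁ − p₀)/p₁ = (0.812 − 0.0861) / 0.812 ≈ 0.89397.
Attributable cases ≈ PN × (exposed cases) = 0.89397 × 888 ≈ 793.84.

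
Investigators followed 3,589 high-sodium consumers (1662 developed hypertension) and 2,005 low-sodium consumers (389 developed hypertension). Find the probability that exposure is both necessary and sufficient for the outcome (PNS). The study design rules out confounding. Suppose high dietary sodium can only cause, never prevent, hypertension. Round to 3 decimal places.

p₁ = P(outcome | exposed) = 1662/3589 = 0.46308
p₀ = P(outcome | unexposed) = 389/2005 = 0.19401
Under exogeneity and monotonicity, PNS = p₁ − p₀.
PNS = 0.46308 − 0.19401 = 0.26907

PNS ≈ 0.269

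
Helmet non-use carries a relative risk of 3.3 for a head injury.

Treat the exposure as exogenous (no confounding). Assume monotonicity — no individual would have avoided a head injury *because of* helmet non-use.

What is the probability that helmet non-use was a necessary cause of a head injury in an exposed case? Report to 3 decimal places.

Under exogeneity and monotonicity, PN = (RR − 1) / RR = 1 − 1/RR.
PN = (3.3 − 1) / 3.3 = 2.3 / 3.3 ≈ 0.6970

PN ≈ 0.697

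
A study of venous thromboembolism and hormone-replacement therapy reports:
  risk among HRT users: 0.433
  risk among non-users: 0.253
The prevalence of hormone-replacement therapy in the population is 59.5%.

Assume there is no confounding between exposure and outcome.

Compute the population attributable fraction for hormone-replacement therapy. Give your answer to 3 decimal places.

Let p₁ = 0.433, p₀ = 0.253.
Overall risk P(Y=1) = π·p₁ + (1−π)·p₀ = 0.595×0.433 + 0.405×0.253 = 0.3601.
Under exogeneity, PAF = [P(Y=1) − p₀] / P(Y=1).
PAF = (0.3601 − 0.253) / 0.3601 ≈ 0.2974

PAF ≈ 0.297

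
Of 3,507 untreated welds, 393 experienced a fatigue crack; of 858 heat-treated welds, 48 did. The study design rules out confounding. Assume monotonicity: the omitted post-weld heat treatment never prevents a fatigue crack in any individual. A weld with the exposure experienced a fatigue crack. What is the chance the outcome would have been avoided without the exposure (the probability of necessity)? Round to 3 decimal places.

PN ≈ 0.501

p₁ = P(outcome | exposed) = 393/3507 = 0.11206
p₀ = P(outcome | unexposed) = 48/858 = 0.055944
Under exogeneity and monotonicity, PN = (p₁ − p₀) / p₁.
PN = (0.11206 − 0.055944) / 0.11206 = 0.056118 / 0.11206 ≈ 0.5008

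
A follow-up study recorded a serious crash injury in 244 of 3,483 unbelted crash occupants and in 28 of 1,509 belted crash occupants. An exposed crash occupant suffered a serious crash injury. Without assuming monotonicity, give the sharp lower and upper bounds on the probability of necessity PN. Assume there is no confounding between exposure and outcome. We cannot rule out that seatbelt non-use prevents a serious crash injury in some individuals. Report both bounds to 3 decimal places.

p₁ = P(outcome | exposed) = 244/3483 = 0.070055
p₀ = P(outcome | unexposed) = 28/1509 = 0.018555
Under exogeneity alone the bounds on PN are max{0,(p₁−p₀)/p₁} ≤ PN ≤ min{1,(1−p₀)/p₁}.
  lower = (p₁ − p₀)/p₁ = 0.051499 / 0.070055 ≈ 0.7351
  upper = min{1, (1 − p₀)/p₁} = 0.98144 / 0.070055 ≈ 14.0097 → capped at 1

0.735 ≤ PN ≤ 1.000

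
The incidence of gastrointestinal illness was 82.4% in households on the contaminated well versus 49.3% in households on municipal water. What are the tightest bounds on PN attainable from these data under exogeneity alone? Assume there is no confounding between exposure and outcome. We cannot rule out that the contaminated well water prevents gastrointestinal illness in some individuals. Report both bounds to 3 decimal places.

0.402 ≤ PN ≤ 0.615

p₁ = 0.824, p₀ = 0.493.
Under exogeneity alone the bounds on PN are max{0,(p₁−p₀)/p₁} ≤ PN ≤ min{1,(1−p₀)/p₁}.
  lower = (p₁ − p₀)/p₁ = 0.331 / 0.824 ≈ 0.4017
  upper = min{1, (1 − p₀)/p₁} = 0.507 / 0.824 ≈ 0.6153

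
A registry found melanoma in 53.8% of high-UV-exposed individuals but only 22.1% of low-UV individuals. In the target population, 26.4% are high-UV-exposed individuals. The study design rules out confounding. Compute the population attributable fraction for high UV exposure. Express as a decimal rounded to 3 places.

p₁ = 0.538, p₀ = 0.221.
Overall risk P(Y=1) = π·p₁ + (1−π)·p₀ = 0.264×0.538 + 0.736×0.221 = 0.30469.
Under exogeneity, PAF = [P(Y=1) − p₀] / P(Y=1).
PAF = (0.30469 − 0.221) / 0.30469 ≈ 0.2747

PAF ≈ 0.275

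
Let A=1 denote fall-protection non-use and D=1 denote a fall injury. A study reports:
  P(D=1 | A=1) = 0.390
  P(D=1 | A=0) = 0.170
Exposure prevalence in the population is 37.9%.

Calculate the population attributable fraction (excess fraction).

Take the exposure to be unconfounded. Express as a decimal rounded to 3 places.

Let p₁ = 0.39, p₀ = 0.17.
Overall risk P(Y=1) = π·p₁ + (1−π)·p₀ = 0.379×0.39 + 0.621×0.17 = 0.25338.
Under exogeneity, PAF = [P(Y=1) − p₀] / P(Y=1).
PAF = (0.25338 − 0.17) / 0.25338 ≈ 0.3291

PAF ≈ 0.329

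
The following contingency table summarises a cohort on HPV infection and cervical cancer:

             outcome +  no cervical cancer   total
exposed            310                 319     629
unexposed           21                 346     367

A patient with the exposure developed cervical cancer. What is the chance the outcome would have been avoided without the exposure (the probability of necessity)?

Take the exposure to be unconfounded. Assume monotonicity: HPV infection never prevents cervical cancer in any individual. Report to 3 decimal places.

PN ≈ 0.884

p₁ = P(outcome | exposed) = 310/629 = 0.49285
p₀ = P(outcome | unexposed) = 21/367 = 0.057221
Under exogeneity and monotonicity, PN = (p₁ − p₀)/p₁.
PN = (0.49285 − 0.057221) / 0.49285 ≈ 0.8839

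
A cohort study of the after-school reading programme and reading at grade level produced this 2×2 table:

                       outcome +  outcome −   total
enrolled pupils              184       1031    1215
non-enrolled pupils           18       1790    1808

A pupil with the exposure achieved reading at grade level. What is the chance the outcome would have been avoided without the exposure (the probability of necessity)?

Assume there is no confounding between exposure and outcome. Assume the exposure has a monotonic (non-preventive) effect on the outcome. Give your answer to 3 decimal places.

p₁ = P(outcome | exposed) = 184/1215 = 0.15144
p₀ = P(outcome | unexposed) = 18/1808 = 0.0099558
Under exogeneity and monotonicity, PN = (p₁ − p₀)/p₁.
PN = (0.15144 − 0.0099558) / 0.15144 ≈ 0.9343

PN ≈ 0.934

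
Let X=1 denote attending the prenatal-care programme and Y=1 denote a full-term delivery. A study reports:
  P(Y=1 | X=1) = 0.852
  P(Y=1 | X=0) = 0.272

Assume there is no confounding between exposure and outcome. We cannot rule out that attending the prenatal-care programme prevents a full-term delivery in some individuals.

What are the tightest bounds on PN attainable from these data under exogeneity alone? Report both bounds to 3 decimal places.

Let p₁ = 0.852, p₀ = 0.272.
Under exogeneity alone the bounds on PN are max{0,(p₁−p₀)/p₁} ≤ PN ≤ min{1,(1−p₀)/p₁}.
  lower = (p₁ − p₀)/p₁ = 0.58 / 0.852 ≈ 0.6808
  upper = min{1, (1 − p₀)/p₁} = 0.728 / 0.852 ≈ 0.8545

0.681 ≤ PN ≤ 0.854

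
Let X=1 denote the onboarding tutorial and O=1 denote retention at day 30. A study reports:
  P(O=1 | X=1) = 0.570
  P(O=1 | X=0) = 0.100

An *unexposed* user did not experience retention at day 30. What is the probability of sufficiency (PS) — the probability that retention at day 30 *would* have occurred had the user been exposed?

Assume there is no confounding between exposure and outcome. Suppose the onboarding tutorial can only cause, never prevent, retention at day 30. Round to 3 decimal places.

Let p₁ = 0.57, p₀ = 0.1.
Under exogeneity and monotonicity, PS = (p₁ − p₀) / (1 − p₀).
PS = (0.57 − 0.1) / (1 − 0.1) = 0.47 / 0.9 ≈ 0.5222

PS ≈ 0.522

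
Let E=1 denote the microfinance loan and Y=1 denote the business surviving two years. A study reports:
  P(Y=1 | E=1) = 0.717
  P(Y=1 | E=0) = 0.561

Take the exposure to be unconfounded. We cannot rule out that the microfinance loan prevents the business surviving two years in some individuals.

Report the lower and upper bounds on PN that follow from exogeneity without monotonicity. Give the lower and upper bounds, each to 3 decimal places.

Let p₁ = 0.717, p₀ = 0.561.
Under exogeneity alone the bounds on PN are max{0,(p₁−p₀)/p₁} ≤ PN ≤ min{1,(1−p₀)/p₁}.
  lower = (p₁ − p₀)/p₁ = 0.156 / 0.717 ≈ 0.2176
  upper = min{1, (1 − p₀)/p₁} = 0.439 / 0.717 ≈ 0.6123

0.218 ≤ PN ≤ 0.612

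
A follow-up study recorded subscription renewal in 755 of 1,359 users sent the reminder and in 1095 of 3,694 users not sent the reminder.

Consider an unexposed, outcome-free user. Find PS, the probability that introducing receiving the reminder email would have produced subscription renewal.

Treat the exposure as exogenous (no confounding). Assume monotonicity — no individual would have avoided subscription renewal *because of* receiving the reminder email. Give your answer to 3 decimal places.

PS ≈ 0.368

p₁ = P(outcome | exposed) = 755/1359 = 0.55556
p₀ = P(outcome | unexposed) = 1095/3694 = 0.29643
Under exogeneity and monotonicity, PS = (p₁ − p₀) / (1 − p₀).
PS = (0.55556 − 0.29643) / (1 − 0.29643) = 0.25913 / 0.70357 ≈ 0.3683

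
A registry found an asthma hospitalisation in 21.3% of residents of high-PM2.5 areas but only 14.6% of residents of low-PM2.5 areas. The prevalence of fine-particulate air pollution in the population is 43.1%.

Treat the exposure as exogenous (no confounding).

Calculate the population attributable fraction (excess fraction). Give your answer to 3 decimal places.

p₁ = 0.213, p₀ = 0.146.
Overall risk P(Y=1) = π·p₁ + (1−π)·p₀ = 0.431×0.213 + 0.569×0.146 = 0.17488.
Under exogeneity, PAF = [P(Y=1) − p₀] / P(Y=1).
PAF = (0.17488 − 0.146) / 0.17488 ≈ 0.1651

PAF ≈ 0.165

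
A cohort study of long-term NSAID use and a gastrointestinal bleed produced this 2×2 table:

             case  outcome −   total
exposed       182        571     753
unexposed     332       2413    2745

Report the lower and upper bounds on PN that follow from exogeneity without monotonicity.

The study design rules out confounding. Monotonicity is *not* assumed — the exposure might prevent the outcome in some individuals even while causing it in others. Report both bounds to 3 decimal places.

p₁ = P(outcome | exposed) = 182/753 = 0.2417
p₀ = P(outcome | unexposed) = 332/2745 = 0.12095
Under exogeneity alone the bounds on PN are max{0,(p₁−p₀)/p₁} ≤ PN ≤ min{1,(1−p₀)/p₁}.
  lower = (p₁ − p₀)/p₁ = 0.12075 / 0.2417 ≈ 0.4996
  upper = min{1, (1 − p₀)/p₁} = 0.87905 / 0.2417 ≈ 3.6370 → capped at 1

0.500 ≤ PN ≤ 1.000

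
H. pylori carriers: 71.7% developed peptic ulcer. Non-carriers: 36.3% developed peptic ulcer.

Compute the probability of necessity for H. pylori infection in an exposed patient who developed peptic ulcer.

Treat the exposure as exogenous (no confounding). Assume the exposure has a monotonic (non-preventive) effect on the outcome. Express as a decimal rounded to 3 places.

PN ≈ 0.494

p₁ = 0.717, p₀ = 0.363.
Under exogeneity and monotonicity, PN = (p₁ − p₀) / p₁.
PN = (0.717 − 0.363) / 0.717 = 0.354 / 0.717 ≈ 0.4937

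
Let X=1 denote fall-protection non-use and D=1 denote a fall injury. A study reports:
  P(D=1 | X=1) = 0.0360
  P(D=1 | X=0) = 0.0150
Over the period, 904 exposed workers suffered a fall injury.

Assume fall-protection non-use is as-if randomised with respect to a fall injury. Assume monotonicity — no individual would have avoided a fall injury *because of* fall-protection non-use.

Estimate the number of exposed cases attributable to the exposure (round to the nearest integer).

about 527 cases

Let p₁ = 0.036, p₀ = 0.015.
PN = (p₁ − p₀)/p₁ = (0.036 − 0.015) / 0.036 ≈ 0.58333.
Attributable cases ≈ PN × (exposed cases) = 0.58333 × 904 ≈ 527.33.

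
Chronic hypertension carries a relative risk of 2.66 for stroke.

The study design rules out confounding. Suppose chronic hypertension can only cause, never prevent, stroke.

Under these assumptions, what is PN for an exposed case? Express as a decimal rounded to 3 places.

PN ≈ 0.624

Under exogeneity and monotonicity, PN = (RR − 1) / RR = 1 − 1/RR.
PN = (2.66 − 1) / 2.66 = 1.66 / 2.66 ≈ 0.6241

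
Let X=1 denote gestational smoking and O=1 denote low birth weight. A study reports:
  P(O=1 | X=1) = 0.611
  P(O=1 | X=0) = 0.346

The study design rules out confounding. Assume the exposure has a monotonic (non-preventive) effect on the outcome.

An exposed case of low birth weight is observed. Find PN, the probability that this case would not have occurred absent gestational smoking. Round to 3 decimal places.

PN ≈ 0.434

Let p₁ = 0.611, p₀ = 0.346.
Under exogeneity and monotonicity, PN = (p₁ − p₀) / p₁.
PN = (0.611 − 0.346) / 0.611 = 0.265 / 0.611 ≈ 0.4337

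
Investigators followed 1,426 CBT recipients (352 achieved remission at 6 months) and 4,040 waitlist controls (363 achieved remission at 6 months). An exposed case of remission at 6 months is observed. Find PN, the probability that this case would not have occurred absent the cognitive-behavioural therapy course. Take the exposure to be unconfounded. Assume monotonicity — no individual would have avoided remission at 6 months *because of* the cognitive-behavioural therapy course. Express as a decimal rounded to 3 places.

p₁ = P(outcome | exposed) = 352/1426 = 0.24684
p₀ = P(outcome | unexposed) = 363/4040 = 0.089851
Under exogeneity and monotonicity, PN = (p₁ − p₀) / p₁.
PN = (0.24684 − 0.089851) / 0.24684 = 0.15699 / 0.24684 ≈ 0.6360

PN ≈ 0.636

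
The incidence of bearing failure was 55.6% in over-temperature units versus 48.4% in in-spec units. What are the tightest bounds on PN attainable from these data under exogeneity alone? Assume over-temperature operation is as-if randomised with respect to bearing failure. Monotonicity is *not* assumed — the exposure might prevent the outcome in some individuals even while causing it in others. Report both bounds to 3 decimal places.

p₁ = 0.556, p₀ = 0.484.
Under exogeneity alone the bounds on PN are max{0,(p₁−p₀)/p₁} ≤ PN ≤ min{1,(1−p₀)/p₁}.
  lower = (p₁ − p₀)/p₁ = 0.072 / 0.556 ≈ 0.1295
  upper = min{1, (1 − p₀)/p₁} = 0.516 / 0.556 ≈ 0.9281

0.129 ≤ PN ≤ 0.928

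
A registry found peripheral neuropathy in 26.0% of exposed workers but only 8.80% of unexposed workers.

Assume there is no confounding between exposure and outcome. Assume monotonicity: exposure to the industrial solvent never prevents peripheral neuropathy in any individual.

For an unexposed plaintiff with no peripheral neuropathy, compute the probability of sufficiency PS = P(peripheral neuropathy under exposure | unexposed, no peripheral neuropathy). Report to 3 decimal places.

p₁ = 0.26, p₀ = 0.088.
Under exogeneity and monotonicity, PS = (p₁ − p₀) / (1 − p₀).
PS = (0.26 − 0.088) / (1 − 0.088) = 0.172 / 0.912 ≈ 0.1886

PS ≈ 0.189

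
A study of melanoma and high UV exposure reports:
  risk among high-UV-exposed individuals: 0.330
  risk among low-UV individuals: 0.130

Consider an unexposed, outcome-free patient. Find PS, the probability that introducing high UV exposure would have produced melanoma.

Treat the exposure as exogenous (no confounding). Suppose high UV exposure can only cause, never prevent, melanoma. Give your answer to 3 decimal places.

Let p₁ = 0.33, p₀ = 0.13.
Under exogeneity and monotonicity, PS = (p₁ − p₀) / (1 − p₀).
PS = (0.33 − 0.13) / (1 − 0.13) = 0.2 / 0.87 ≈ 0.2299

PS ≈ 0.230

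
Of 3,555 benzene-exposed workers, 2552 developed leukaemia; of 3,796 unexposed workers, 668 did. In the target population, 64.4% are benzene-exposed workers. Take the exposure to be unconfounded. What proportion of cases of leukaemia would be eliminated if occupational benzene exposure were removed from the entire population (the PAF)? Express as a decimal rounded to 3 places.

p₁ = P(outcome | exposed) = 2552/3555 = 0.71786
p₀ = P(outcome | unexposed) = 668/3796 = 0.17597
Overall risk P(Y=1) = π·p₁ + (1−π)·p₀ = 0.644×0.71786 + 0.356×0.17597 = 0.52495.
Under exogeneity, PAF = [P(Y=1) − p₀] / P(Y=1).
PAF = (0.52495 − 0.17597) / 0.52495 ≈ 0.6648

PAF ≈ 0.665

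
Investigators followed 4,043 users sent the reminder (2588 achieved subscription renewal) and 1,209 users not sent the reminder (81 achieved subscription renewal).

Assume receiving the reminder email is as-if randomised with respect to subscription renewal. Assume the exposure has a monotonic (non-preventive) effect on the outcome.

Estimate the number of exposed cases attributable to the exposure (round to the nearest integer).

about 2317 cases

p₁ = P(outcome | exposed) = 2588/4043 = 0.64012
p₀ = P(outcome | unexposed) = 81/1209 = 0.066998
PN = (p₁ − p₀)/p₁ = (0.64012 − 0.066998) / 0.64012 ≈ 0.89534.
Attributable cases ≈ PN × (exposed cases) = 0.89534 × 2588 ≈ 2317.13.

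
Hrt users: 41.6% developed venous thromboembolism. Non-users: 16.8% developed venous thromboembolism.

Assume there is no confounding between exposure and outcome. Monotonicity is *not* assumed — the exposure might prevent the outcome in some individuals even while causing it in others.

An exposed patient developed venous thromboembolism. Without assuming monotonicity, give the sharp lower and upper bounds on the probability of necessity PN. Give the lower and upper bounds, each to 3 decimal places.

p₁ = 0.416, p₀ = 0.168.
Under exogeneity alone the bounds on PN are max{0,(p₁−p₀)/p₁} ≤ PN ≤ min{1,(1−p₀)/p₁}.
  lower = (p₁ − p₀)/p₁ = 0.248 / 0.416 ≈ 0.5962
  upper = min{1, (1 − p₀)/p₁} = 0.832 / 0.416 ≈ 2.0000 → capped at 1

0.596 ≤ PN ≤ 1.000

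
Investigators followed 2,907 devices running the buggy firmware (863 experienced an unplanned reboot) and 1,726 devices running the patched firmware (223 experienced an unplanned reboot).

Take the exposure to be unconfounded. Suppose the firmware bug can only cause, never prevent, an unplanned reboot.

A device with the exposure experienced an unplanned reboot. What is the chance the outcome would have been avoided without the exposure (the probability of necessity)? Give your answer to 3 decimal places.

p₁ = P(outcome | exposed) = 863/2907 = 0.29687
p₀ = P(outcome | unexposed) = 223/1726 = 0.1292
Under exogeneity and monotonicity, PN = (p₁ − p₀) / p₁.
PN = (0.29687 − 0.1292) / 0.29687 = 0.16767 / 0.29687 ≈ 0.5648

PN ≈ 0.565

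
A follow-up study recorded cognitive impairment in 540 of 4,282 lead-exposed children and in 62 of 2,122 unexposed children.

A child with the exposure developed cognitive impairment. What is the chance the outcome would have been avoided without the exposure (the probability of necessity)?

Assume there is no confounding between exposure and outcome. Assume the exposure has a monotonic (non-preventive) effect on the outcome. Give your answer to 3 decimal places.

PN ≈ 0.768

p₁ = P(outcome | exposed) = 540/4282 = 0.12611
p₀ = P(outcome | unexposed) = 62/2122 = 0.029218
Under exogeneity and monotonicity, PN = (p₁ − p₀) / p₁.
PN = (0.12611 − 0.029218) / 0.12611 = 0.096892 / 0.12611 ≈ 0.7683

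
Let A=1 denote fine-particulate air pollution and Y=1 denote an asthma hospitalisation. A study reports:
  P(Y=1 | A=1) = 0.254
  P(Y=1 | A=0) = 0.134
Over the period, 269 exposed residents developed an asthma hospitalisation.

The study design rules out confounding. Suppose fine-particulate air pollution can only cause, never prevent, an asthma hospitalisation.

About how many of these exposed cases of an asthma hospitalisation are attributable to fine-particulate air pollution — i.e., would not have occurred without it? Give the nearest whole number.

Let p₁ = 0.254, p₀ = 0.134.
PN = (p₁ − p₀)/p₁ = (0.254 − 0.134) / 0.254 ≈ 0.47244.
Attributable cases ≈ PN × (exposed cases) = 0.47244 × 269 ≈ 127.09.

about 127 cases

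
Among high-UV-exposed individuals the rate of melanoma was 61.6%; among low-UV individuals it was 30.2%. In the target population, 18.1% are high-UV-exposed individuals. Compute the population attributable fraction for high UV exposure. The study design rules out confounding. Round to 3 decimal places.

p₁ = 0.616, p₀ = 0.302.
Overall risk P(Y=1) = π·p₁ + (1−π)·p₀ = 0.181×0.616 + 0.819×0.302 = 0.35883.
Under exogeneity, PAF = [P(Y=1) − p₀] / P(Y=1).
PAF = (0.35883 − 0.302) / 0.35883 ≈ 0.1584

PAF ≈ 0.158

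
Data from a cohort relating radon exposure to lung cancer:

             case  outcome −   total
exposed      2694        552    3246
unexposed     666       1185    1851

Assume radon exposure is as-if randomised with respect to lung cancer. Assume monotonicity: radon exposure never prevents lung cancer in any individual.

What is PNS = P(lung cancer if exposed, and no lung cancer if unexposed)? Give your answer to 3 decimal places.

PNS ≈ 0.470

p₁ = P(outcome | exposed) = 2694/3246 = 0.82994
p₀ = P(outcome | unexposed) = 666/1851 = 0.35981
Under exogeneity and monotonicity, PNS = p₁ − p₀.
PNS = 0.82994 − 0.35981 = 0.47014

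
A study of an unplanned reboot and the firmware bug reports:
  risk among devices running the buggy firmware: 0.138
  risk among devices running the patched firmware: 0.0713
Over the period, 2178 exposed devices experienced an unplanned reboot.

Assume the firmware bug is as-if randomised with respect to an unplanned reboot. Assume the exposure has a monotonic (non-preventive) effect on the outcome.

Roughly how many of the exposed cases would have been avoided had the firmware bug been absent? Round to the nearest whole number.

about 1053 cases

Let p₁ = 0.138, p₀ = 0.0713.
PN = (p₁ − p₀)/p₁ = (0.138 − 0.0713) / 0.138 ≈ 0.48333.
Attributable cases ≈ PN × (exposed cases) = 0.48333 × 2178 ≈ 1052.70.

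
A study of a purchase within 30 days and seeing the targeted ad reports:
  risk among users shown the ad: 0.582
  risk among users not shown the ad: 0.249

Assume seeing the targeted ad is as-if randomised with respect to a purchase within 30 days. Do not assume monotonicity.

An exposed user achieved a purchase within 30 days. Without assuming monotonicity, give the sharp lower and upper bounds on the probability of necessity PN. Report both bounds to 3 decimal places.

Let p₁ = 0.582, p₀ = 0.249.
Under exogeneity alone the bounds on PN are max{0,(p₁−p₀)/p₁} ≤ PN ≤ min{1,(1−p₀)/p₁}.
  lower = (p₁ − p₀)/p₁ = 0.333 / 0.582 ≈ 0.5722
  upper = min{1, (1 − p₀)/p₁} = 0.751 / 0.582 ≈ 1.2904 → capped at 1

0.572 ≤ PN ≤ 1.000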